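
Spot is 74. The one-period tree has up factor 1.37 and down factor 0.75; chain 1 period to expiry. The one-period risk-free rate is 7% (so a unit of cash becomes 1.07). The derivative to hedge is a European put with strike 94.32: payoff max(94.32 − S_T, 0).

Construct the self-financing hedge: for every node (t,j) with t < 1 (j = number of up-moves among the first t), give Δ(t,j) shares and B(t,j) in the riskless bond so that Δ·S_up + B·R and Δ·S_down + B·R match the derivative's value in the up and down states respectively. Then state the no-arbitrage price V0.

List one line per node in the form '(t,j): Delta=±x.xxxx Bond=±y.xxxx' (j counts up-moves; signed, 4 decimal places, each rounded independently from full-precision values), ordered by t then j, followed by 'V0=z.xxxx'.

Under the risk-neutral measure, an up-move has probability p* = (R−d)/(u−d) = 0.5161 and values discount at R = 1.07.
Terminal payoffs: V(1,0)=38.8200, V(1,1)=0.0000
(0,0): S=74.0000. Δ = (V_up−V_dn)/(S_up−S_dn) = (0.0000−38.8200)/(101.3800−55.5000) = -0.8461. V = [p*·0.0000 + (1−p*)·38.8200]/1.07 = 17.5550. B = V − Δ·S = 80.1679.
Root portfolio cost Δ·74+B reproduces V0=17.5550.

(0,0): Delta=-0.8461 Bond=80.1679
V0=17.5550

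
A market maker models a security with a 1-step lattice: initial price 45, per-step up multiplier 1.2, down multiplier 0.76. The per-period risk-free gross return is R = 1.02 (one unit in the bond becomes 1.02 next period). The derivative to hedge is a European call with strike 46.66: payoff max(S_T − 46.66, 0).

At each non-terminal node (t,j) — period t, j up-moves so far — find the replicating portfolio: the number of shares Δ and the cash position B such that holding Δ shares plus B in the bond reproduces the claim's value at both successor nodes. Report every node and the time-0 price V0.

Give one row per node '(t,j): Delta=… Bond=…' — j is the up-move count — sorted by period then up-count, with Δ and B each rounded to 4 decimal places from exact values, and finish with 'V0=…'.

Risk-neutral probability p* = (R−d)/(u−d) = (1.02−0.76)/(1.2−0.76) = 0.5909.
Payoff layer (t=1): V(1,0)=0.0000, V(1,1)=7.3400
Node (0,0) S=45.0000: V=(p*·7.3400+(1−p*)·0.0000)/1.02=4.2522; Δ=(7.3400−0.0000)/(54.0000−34.2000)=0.3707; B=V−Δ·S=-12.4296
Check: Δ(0,0)·S0 + B(0,0) = 4.2522 = V0.

(0,0): Delta=0.3707 Bond=-12.4296
V0=4.2522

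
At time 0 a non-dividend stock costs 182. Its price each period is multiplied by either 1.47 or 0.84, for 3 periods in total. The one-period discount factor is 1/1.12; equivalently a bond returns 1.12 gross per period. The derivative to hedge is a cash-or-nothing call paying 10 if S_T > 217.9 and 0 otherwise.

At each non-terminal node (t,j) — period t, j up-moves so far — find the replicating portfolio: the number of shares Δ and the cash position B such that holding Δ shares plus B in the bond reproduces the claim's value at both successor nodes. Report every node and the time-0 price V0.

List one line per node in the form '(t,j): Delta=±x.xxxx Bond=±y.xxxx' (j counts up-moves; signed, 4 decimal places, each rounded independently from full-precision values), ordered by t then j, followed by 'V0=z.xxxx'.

Under the risk-neutral measure, an up-move has probability p* = (R−d)/(u−d) = 0.4444 and values discount at R = 1.12.
Payoff layer (t=3): V(3,0)=0.0000, V(3,1)=0.0000, V(3,2)=10.0000, V(3,3)=10.0000
(2,0): S=128.4192. Δ = (V_up−V_dn)/(S_up−S_dn) = (0.0000−0.0000)/(188.7762−107.8721) = 0.0000. V = [p*·0.0000 + (1−p*)·0.0000]/1.12 = 0.0000. B = V − Δ·S = 0.0000.
(2,1): S=224.7336. Δ = (V_up−V_dn)/(S_up−S_dn) = (10.0000−0.0000)/(330.3584−188.7762) = 0.0706. V = [p*·10.0000 + (1−p*)·0.0000]/1.12 = 3.9683. B = V − Δ·S = -11.9048.
(2,2): S=393.2838. Δ = (V_up−V_dn)/(S_up−S_dn) = (10.0000−10.0000)/(578.1272−330.3584) = 0.0000. V = [p*·10.0000 + (1−p*)·10.0000]/1.12 = 8.9286. B = V − Δ·S = 8.9286.
(1,0): S=152.8800. Δ = (V_up−V_dn)/(S_up−S_dn) = (3.9683−0.0000)/(224.7336−128.4192) = 0.0412. V = [p*·3.9683 + (1−p*)·0.0000]/1.12 = 1.5747. B = V − Δ·S = -4.7241.
(1,1): S=267.5400. Δ = (V_up−V_dn)/(S_up−S_dn) = (8.9286−3.9683)/(393.2838−224.7336) = 0.0294. V = [p*·8.9286 + (1−p*)·3.9683]/1.12 = 5.5115. B = V − Δ·S = -2.3621.
(0,0): S=182.0000. Δ = (V_up−V_dn)/(S_up−S_dn) = (5.5115−1.5747)/(267.5400−152.8800) = 0.0343. V = [p*·5.5115 + (1−p*)·1.5747]/1.12 = 2.9682. B = V − Δ·S = -3.2806.
Check: Δ(0,0)·S0 + B(0,0) = 2.9682 = V0.

(0,0): Delta=0.0343 Bond=-3.2806
(1,0): Delta=0.0412 Bond=-4.7241
(1,1): Delta=0.0294 Bond=-2.3621
(2,0): Delta=0.0000 Bond=0.0000
(2,1): Delta=0.0706 Bond=-11.9048
(2,2): Delta=0.0000 Bond=8.9286
V0=2.9682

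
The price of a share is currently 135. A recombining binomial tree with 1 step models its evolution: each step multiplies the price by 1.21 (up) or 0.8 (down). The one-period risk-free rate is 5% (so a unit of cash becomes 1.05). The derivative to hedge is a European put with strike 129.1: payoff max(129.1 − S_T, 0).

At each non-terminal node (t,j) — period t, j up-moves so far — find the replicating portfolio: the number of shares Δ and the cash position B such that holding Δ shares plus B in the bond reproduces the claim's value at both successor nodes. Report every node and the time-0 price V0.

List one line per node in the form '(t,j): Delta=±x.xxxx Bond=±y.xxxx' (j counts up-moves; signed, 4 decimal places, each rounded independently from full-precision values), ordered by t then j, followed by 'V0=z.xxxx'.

(0,0): Delta=-0.3812 Bond=59.3055
V0=7.8420

Under the risk-neutral measure, an up-move has probability p* = (R−d)/(u−d) = 0.6098 and values discount at R = 1.05.
Payoff layer (t=1): V(1,0)=21.1000, V(1,1)=0.0000
  t=0,j=0: stock 135.0000 → up 163.3500 (V=0.0000), down 108.0000 (V=21.1000). Price 7.8420; hedge Δ=-0.3812, bond B=59.3055.
The time-0 hedge costs 7.8420, which is the no-arbitrage price.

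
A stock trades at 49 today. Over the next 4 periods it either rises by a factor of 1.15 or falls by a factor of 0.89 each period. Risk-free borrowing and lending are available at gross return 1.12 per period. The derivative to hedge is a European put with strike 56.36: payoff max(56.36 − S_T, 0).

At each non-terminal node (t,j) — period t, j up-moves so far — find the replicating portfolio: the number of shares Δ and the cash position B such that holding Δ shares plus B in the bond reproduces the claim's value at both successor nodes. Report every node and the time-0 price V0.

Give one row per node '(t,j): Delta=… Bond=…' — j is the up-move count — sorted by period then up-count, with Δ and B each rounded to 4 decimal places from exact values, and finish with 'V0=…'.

(0,0): Delta=-0.0998 Bond=5.1505
(1,0): Delta=-0.4517 Bond=21.1155
(1,1): Delta=-0.0643 Bond=3.7668
(2,0): Delta=-1.0000 Bond=44.9298
(2,1): Delta=-0.3964 Bond=20.8736
(2,2): Delta=-0.0308 Bond=2.0464
(3,0): Delta=-1.0000 Bond=50.3214
(3,1): Delta=-1.0000 Bond=50.3214
(3,2): Delta=-0.3354 Bond=19.8641
(3,3): Delta=0.0000 Bond=0.0000
V0=0.2602

Risk-neutral probability p* = (R−d)/(u−d) = (1.12−0.89)/(1.15−0.89) = 0.8846.
Payoff layer (t=4): V(4,0)=25.6163, V(4,1)=16.6350, V(4,2)=5.0299, V(4,3)=0.0000, V(4,4)=0.0000
Node (3,0) S=34.5435: V=(p*·16.6350+(1−p*)·25.6163)/1.12=15.7779; Δ=(16.6350−25.6163)/(39.7250−30.7437)=-1.0000; B=V−Δ·S=50.3214
Node (3,1) S=44.6348: V=(p*·5.0299+(1−p*)·16.6350)/1.12=5.6866; Δ=(5.0299−16.6350)/(51.3301−39.7250)=-1.0000; B=V−Δ·S=50.3214
Node (3,2) S=57.6742: V=(p*·0.0000+(1−p*)·5.0299)/1.12=0.5182; Δ=(0.0000−5.0299)/(66.3254−51.3301)=-0.3354; B=V−Δ·S=19.8641
Node (3,3) S=74.5229: V=(p*·0.0000+(1−p*)·0.0000)/1.12=0.0000; Δ=(0.0000−0.0000)/(85.7013−66.3254)=0.0000; B=V−Δ·S=0.0000
Node (2,0) S=38.8129: V=(p*·5.6866+(1−p*)·15.7779)/1.12=6.1169; Δ=(5.6866−15.7779)/(44.6348−34.5435)=-1.0000; B=V−Δ·S=44.9298
Node (2,1) S=50.1515: V=(p*·0.5182+(1−p*)·5.6866)/1.12=0.9951; Δ=(0.5182−5.6866)/(57.6742−44.6348)=-0.3964; B=V−Δ·S=20.8736
Node (2,2) S=64.8025: V=(p*·0.0000+(1−p*)·0.5182)/1.12=0.0534; Δ=(0.0000−0.5182)/(74.5229−57.6742)=-0.0308; B=V−Δ·S=2.0464
Node (1,0) S=43.6100: V=(p*·0.9951+(1−p*)·6.1169)/1.12=1.4162; Δ=(0.9951−6.1169)/(50.1515−38.8129)=-0.4517; B=V−Δ·S=21.1155
Node (1,1) S=56.3500: V=(p*·0.0534+(1−p*)·0.9951)/1.12=0.1447; Δ=(0.0534−0.9951)/(64.8025−50.1515)=-0.0643; B=V−Δ·S=3.7668
Node (0,0) S=49.0000: V=(p*·0.1447+(1−p*)·1.4162)/1.12=0.2602; Δ=(0.1447−1.4162)/(56.3500−43.6100)=-0.0998; B=V−Δ·S=5.1505
The time-0 hedge costs 0.2602, which is the no-arbitrage price.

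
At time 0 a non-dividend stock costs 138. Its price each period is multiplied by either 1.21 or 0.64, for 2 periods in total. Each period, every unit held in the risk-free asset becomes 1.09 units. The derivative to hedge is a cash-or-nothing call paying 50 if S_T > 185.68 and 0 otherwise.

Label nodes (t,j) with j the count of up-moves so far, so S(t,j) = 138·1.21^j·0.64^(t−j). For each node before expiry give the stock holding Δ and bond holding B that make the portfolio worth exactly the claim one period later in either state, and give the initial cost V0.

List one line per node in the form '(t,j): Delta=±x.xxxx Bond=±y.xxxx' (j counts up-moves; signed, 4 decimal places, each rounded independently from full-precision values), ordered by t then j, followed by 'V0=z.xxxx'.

Under the risk-neutral measure, an up-move has probability p* = (R−d)/(u−d) = 0.7895 and values discount at R = 1.09.
Payoff layer (t=2): V(2,0)=0.0000, V(2,1)=0.0000, V(2,2)=50.0000
Node (1,0) S=88.3200: V=(p*·0.0000+(1−p*)·0.0000)/1.09=0.0000; Δ=(0.0000−0.0000)/(106.8672−56.5248)=0.0000; B=V−Δ·S=0.0000
Node (1,1) S=166.9800: V=(p*·50.0000+(1−p*)·0.0000)/1.09=36.2144; Δ=(50.0000−0.0000)/(202.0458−106.8672)=0.5253; B=V−Δ·S=-51.5049
Node (0,0) S=138.0000: V=(p*·36.2144+(1−p*)·0.0000)/1.09=26.2296; Δ=(36.2144−0.0000)/(166.9800−88.3200)=0.4604; B=V−Δ·S=-37.3044
Check: Δ(0,0)·S0 + B(0,0) = 26.2296 = V0.

(0,0): Delta=0.4604 Bond=-37.3044
(1,0): Delta=0.0000 Bond=0.0000
(1,1): Delta=0.5253 Bond=-51.5049
V0=26.2296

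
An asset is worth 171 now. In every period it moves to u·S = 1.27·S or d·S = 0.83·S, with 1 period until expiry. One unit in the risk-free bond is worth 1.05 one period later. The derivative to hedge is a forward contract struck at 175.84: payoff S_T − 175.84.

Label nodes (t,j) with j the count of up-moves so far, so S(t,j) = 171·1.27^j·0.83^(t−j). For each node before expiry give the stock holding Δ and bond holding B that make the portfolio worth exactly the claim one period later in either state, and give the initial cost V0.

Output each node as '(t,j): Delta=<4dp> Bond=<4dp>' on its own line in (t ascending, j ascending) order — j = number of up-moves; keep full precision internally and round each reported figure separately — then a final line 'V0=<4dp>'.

(0,0): Delta=1.0000 Bond=-167.4667
V0=3.5333

Risk-neutral probability p* = (R−d)/(u−d) = (1.05−0.83)/(1.27−0.83) = 0.5000.
Payoff layer (t=1): V(1,0)=-33.9100, V(1,1)=41.3300
  t=0,j=0: stock 171.0000 → up 217.1700 (V=41.3300), down 141.9300 (V=-33.9100). Price 3.5333; hedge Δ=1.0000, bond B=-167.4667.
Root portfolio cost Δ·171+B reproduces V0=3.5333.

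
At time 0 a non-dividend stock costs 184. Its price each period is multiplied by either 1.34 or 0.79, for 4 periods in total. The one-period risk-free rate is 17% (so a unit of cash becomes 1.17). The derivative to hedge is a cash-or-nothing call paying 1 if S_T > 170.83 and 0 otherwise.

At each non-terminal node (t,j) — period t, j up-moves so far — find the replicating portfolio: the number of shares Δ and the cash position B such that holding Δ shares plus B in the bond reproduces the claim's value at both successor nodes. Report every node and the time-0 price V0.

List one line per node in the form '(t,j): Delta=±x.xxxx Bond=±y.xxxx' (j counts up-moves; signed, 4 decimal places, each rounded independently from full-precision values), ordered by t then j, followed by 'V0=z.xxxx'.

Under the risk-neutral measure, an up-move has probability p* = (R−d)/(u−d) = 0.6909 and values discount at R = 1.17.
Payoff layer (t=4): V(4,0)=0.0000, V(4,1)=0.0000, V(4,2)=1.0000, V(4,3)=1.0000, V(4,4)=1.0000
Node (3,0) S=90.7192: V=(p*·0.0000+(1−p*)·0.0000)/1.17=0.0000; Δ=(0.0000−0.0000)/(121.5637−71.6681)=0.0000; B=V−Δ·S=0.0000
Node (3,1) S=153.8781: V=(p*·1.0000+(1−p*)·0.0000)/1.17=0.5905; Δ=(1.0000−0.0000)/(206.1966−121.5637)=0.0118; B=V−Δ·S=-1.2277
Node (3,2) S=261.0084: V=(p*·1.0000+(1−p*)·1.0000)/1.17=0.8547; Δ=(1.0000−1.0000)/(349.7513−206.1966)=0.0000; B=V−Δ·S=0.8547
Node (3,3) S=442.7231: V=(p*·1.0000+(1−p*)·1.0000)/1.17=0.8547; Δ=(1.0000−1.0000)/(593.2490−349.7513)=0.0000; B=V−Δ·S=0.8547
Node (2,0) S=114.8344: V=(p*·0.5905+(1−p*)·0.0000)/1.17=0.3487; Δ=(0.5905−0.0000)/(153.8781−90.7192)=0.0093; B=V−Δ·S=-0.7250
Node (2,1) S=194.7824: V=(p*·0.8547+(1−p*)·0.5905)/1.17=0.6607; Δ=(0.8547−0.5905)/(261.0084−153.8781)=0.0025; B=V−Δ·S=0.1804
Node (2,2) S=330.3904: V=(p*·0.8547+(1−p*)·0.8547)/1.17=0.7305; Δ=(0.8547−0.8547)/(442.7231−261.0084)=0.0000; B=V−Δ·S=0.7305
Node (1,0) S=145.3600: V=(p*·0.6607+(1−p*)·0.3487)/1.17=0.4823; Δ=(0.6607−0.3487)/(194.7824−114.8344)=0.0039; B=V−Δ·S=-0.0850
Node (1,1) S=246.5600: V=(p*·0.7305+(1−p*)·0.6607)/1.17=0.6059; Δ=(0.7305−0.6607)/(330.3904−194.7824)=0.0005; B=V−Δ·S=0.4790
Node (0,0) S=184.0000: V=(p*·0.6059+(1−p*)·0.4823)/1.17=0.4852; Δ=(0.6059−0.4823)/(246.5600−145.3600)=0.0012; B=V−Δ·S=0.2604
Check: Δ(0,0)·S0 + B(0,0) = 0.4852 = V0.

(0,0): Delta=0.0012 Bond=0.2604
(1,0): Delta=0.0039 Bond=-0.0850
(1,1): Delta=0.0005 Bond=0.4790
(2,0): Delta=0.0093 Bond=-0.7250
(2,1): Delta=0.0025 Bond=0.1804
(2,2): Delta=0.0000 Bond=0.7305
(3,0): Delta=0.0000 Bond=0.0000
(3,1): Delta=0.0118 Bond=-1.2277
(3,2): Delta=0.0000 Bond=0.8547
(3,3): Delta=0.0000 Bond=0.8547
V0=0.4852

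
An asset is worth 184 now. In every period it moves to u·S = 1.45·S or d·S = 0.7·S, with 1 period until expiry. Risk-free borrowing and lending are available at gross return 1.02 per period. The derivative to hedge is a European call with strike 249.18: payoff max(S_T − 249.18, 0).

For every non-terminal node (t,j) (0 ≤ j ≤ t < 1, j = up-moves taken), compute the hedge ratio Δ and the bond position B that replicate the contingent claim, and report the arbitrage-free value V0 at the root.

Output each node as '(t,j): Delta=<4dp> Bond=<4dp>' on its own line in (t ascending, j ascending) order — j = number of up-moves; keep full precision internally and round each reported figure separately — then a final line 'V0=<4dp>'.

Under the risk-neutral measure, an up-move has probability p* = (R−d)/(u−d) = 0.4267 and values discount at R = 1.02.
At expiry t=1: V(1,0)=0.0000, V(1,1)=17.6200
  t=0,j=0: stock 184.0000 → up 266.8000 (V=17.6200), down 128.8000 (V=0.0000). Price 7.3705; hedge Δ=0.1277, bond B=-16.1229.
Each (Δ,B) replicates both successor values, so the strategy is self-financing and V0 is arbitrage-free.

(0,0): Delta=0.1277 Bond=-16.1229
V0=7.3705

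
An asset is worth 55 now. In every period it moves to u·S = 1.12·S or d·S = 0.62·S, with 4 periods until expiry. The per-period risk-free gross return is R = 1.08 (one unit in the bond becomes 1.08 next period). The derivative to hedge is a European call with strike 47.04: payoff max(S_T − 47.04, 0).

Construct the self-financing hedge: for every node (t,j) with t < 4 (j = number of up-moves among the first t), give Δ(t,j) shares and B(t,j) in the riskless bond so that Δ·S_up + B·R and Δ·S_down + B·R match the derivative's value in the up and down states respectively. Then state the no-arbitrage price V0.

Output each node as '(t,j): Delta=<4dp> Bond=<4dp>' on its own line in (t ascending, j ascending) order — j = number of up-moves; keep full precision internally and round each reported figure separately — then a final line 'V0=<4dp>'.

The replicating-portfolio and risk-neutral prices coincide; use p* = (1.08−0.62)/(1.12−0.62) = 0.9200 for the latter.
At expiry t=4: V(4,0)=0.0000, V(4,1)=0.0000, V(4,2)=0.0000, V(4,3)=0.8680, V(4,4)=39.5036
  t=3,j=0: stock 13.1080 → up 14.6810 (V=0.0000), down 8.1270 (V=0.0000). Price 0.0000; hedge Δ=0.0000, bond B=0.0000.
  t=3,j=1: stock 23.6790 → up 26.5205 (V=0.0000), down 14.6810 (V=0.0000). Price 0.0000; hedge Δ=0.0000, bond B=0.0000.
  t=3,j=2: stock 42.7750 → up 47.9080 (V=0.8680), down 26.5205 (V=0.0000). Price 0.7394; hedge Δ=0.0406, bond B=-0.9966.
  t=3,j=3: stock 77.2710 → up 86.5436 (V=39.5036), down 47.9080 (V=0.8680). Price 33.7155; hedge Δ=1.0000, bond B=-43.5556.
  t=2,j=0: stock 21.1420 → up 23.6790 (V=0.0000), down 13.1080 (V=0.0000). Price 0.0000; hedge Δ=0.0000, bond B=0.0000.
  t=2,j=1: stock 38.1920 → up 42.7750 (V=0.7394), down 23.6790 (V=0.0000). Price 0.6299; hedge Δ=0.0387, bond B=-0.8490.
  t=2,j=2: stock 68.9920 → up 77.2710 (V=33.7155), down 42.7750 (V=0.7394). Price 28.7754; hedge Δ=0.9559, bond B=-37.1767.
  t=1,j=0: stock 34.1000 → up 38.1920 (V=0.6299), down 21.1420 (V=0.0000). Price 0.5366; hedge Δ=0.0369, bond B=-0.7232.
  t=1,j=1: stock 61.6000 → up 68.9920 (V=28.7754), down 38.1920 (V=0.6299). Price 24.5590; hedge Δ=0.9138, bond B=-31.7319.
  t=0,j=0: stock 55.0000 → up 61.6000 (V=24.5590), down 34.1000 (V=0.5366). Price 20.9604; hedge Δ=0.8735, bond B=-27.0845.
Check: Δ(0,0)·S0 + B(0,0) = 20.9604 = V0.

(0,0): Delta=0.8735 Bond=-27.0845
(1,0): Delta=0.0369 Bond=-0.7232
(1,1): Delta=0.9138 Bond=-31.7319
(2,0): Delta=0.0000 Bond=0.0000
(2,1): Delta=0.0387 Bond=-0.8490
(2,2): Delta=0.9559 Bond=-37.1767
(3,0): Delta=0.0000 Bond=0.0000
(3,1): Delta=0.0000 Bond=0.0000
(3,2): Delta=0.0406 Bond=-0.9966
(3,3): Delta=1.0000 Bond=-43.5556
V0=20.9604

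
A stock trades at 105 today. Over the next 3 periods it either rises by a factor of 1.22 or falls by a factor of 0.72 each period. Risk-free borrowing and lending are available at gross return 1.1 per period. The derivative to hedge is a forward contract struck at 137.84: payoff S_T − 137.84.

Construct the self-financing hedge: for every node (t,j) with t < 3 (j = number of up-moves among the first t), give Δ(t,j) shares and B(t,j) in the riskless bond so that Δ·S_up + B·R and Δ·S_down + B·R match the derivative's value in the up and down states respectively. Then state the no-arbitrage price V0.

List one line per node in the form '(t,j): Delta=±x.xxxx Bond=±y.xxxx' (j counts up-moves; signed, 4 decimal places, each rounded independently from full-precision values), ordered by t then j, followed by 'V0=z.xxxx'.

The replicating-portfolio and risk-neutral prices coincide; use p* = (1.1−0.72)/(1.22−0.72) = 0.7600 for the latter.
Terminal values V(3,·): V(3,0)=-98.6490, V(3,1)=-71.4330, V(3,2)=-25.3170, V(3,3)=52.8240
Node (2,0) S=54.4320: V=(p*·-71.4330+(1−p*)·-98.6490)/1.1=-70.8771; Δ=(-71.4330−-98.6490)/(66.4070−39.1910)=1.0000; B=V−Δ·S=-125.3091
Node (2,1) S=92.2320: V=(p*·-25.3170+(1−p*)·-71.4330)/1.1=-33.0771; Δ=(-25.3170−-71.4330)/(112.5230−66.4070)=1.0000; B=V−Δ·S=-125.3091
Node (2,2) S=156.2820: V=(p*·52.8240+(1−p*)·-25.3170)/1.1=30.9729; Δ=(52.8240−-25.3170)/(190.6640−112.5230)=1.0000; B=V−Δ·S=-125.3091
Node (1,0) S=75.6000: V=(p*·-33.0771+(1−p*)·-70.8771)/1.1=-38.3174; Δ=(-33.0771−-70.8771)/(92.2320−54.4320)=1.0000; B=V−Δ·S=-113.9174
Node (1,1) S=128.1000: V=(p*·30.9729+(1−p*)·-33.0771)/1.1=14.1826; Δ=(30.9729−-33.0771)/(156.2820−92.2320)=1.0000; B=V−Δ·S=-113.9174
Node (0,0) S=105.0000: V=(p*·14.1826+(1−p*)·-38.3174)/1.1=1.4388; Δ=(14.1826−-38.3174)/(128.1000−75.6000)=1.0000; B=V−Δ·S=-103.5612
Each (Δ,B) replicates both successor values, so the strategy is self-financing and V0 is arbitrage-free.

(0,0): Delta=1.0000 Bond=-103.5612
(1,0): Delta=1.0000 Bond=-113.9174
(1,1): Delta=1.0000 Bond=-113.9174
(2,0): Delta=1.0000 Bond=-125.3091
(2,1): Delta=1.0000 Bond=-125.3091
(2,2): Delta=1.0000 Bond=-125.3091
V0=1.4388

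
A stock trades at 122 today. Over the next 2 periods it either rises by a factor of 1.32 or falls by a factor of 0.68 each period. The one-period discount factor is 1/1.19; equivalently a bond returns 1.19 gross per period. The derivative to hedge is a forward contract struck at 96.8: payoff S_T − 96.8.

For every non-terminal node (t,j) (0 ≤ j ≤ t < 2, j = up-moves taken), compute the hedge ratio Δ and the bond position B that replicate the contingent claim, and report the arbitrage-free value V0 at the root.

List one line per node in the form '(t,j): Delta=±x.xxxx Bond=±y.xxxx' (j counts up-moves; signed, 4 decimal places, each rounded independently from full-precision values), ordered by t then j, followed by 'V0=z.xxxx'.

Risk-neutral probability p* = (R−d)/(u−d) = (1.19−0.68)/(1.32−0.68) = 0.7969.
Payoff layer (t=2): V(2,0)=-40.3872, V(2,1)=12.7072, V(2,2)=115.7728
(1,0): S=82.9600. Δ = (V_up−V_dn)/(S_up−S_dn) = (12.7072−-40.3872)/(109.5072−56.4128) = 1.0000. V = [p*·12.7072 + (1−p*)·-40.3872]/1.19 = 1.6155. B = V − Δ·S = -81.3445.
(1,1): S=161.0400. Δ = (V_up−V_dn)/(S_up−S_dn) = (115.7728−12.7072)/(212.5728−109.5072) = 1.0000. V = [p*·115.7728 + (1−p*)·12.7072]/1.19 = 79.6955. B = V − Δ·S = -81.3445.
(0,0): S=122.0000. Δ = (V_up−V_dn)/(S_up−S_dn) = (79.6955−1.6155)/(161.0400−82.9600) = 1.0000. V = [p*·79.6955 + (1−p*)·1.6155]/1.19 = 53.6432. B = V − Δ·S = -68.3568.
Root portfolio cost Δ·122+B reproduces V0=53.6432.

(0,0): Delta=1.0000 Bond=-68.3568
(1,0): Delta=1.0000 Bond=-81.3445
(1,1): Delta=1.0000 Bond=-81.3445
V0=53.6432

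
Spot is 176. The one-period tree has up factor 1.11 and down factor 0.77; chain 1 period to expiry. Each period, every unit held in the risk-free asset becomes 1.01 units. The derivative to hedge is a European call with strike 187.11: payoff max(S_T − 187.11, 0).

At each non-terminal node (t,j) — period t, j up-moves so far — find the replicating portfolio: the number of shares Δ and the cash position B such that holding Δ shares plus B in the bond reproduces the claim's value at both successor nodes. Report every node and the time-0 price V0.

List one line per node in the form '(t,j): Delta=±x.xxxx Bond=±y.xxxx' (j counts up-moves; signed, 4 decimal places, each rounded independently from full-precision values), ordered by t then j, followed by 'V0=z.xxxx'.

(0,0): Delta=0.1379 Bond=-18.4988
V0=5.7659

Under the risk-neutral measure, an up-move has probability p* = (R−d)/(u−d) = 0.7059 and values discount at R = 1.01.
At expiry t=1: V(1,0)=0.0000, V(1,1)=8.2500
(0,0): S=176.0000. Δ = (V_up−V_dn)/(S_up−S_dn) = (8.2500−0.0000)/(195.3600−135.5200) = 0.1379. V = [p*·8.2500 + (1−p*)·0.0000]/1.01 = 5.7659. B = V − Δ·S = -18.4988.
Each (Δ,B) replicates both successor values, so the strategy is self-financing and V0 is arbitrage-free.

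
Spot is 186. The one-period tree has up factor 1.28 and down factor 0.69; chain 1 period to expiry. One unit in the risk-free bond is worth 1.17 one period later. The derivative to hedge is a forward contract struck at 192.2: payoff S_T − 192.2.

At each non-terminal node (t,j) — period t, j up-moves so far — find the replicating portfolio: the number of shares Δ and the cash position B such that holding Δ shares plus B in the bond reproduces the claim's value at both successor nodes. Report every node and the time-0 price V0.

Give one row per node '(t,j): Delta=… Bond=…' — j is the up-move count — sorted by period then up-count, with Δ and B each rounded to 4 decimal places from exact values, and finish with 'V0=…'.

No-arbitrage ⇒ martingale measure with p* = (R−d)/(u−d) = 0.8136.
Terminal payoffs: V(1,0)=-63.8600, V(1,1)=45.8800
(0,0): S=186.0000. Δ = (V_up−V_dn)/(S_up−S_dn) = (45.8800−-63.8600)/(238.0800−128.3400) = 1.0000. V = [p*·45.8800 + (1−p*)·-63.8600]/1.17 = 21.7265. B = V − Δ·S = -164.2735.
The time-0 hedge costs 21.7265, which is the no-arbitrage price.

(0,0): Delta=1.0000 Bond=-164.2735
V0=21.7265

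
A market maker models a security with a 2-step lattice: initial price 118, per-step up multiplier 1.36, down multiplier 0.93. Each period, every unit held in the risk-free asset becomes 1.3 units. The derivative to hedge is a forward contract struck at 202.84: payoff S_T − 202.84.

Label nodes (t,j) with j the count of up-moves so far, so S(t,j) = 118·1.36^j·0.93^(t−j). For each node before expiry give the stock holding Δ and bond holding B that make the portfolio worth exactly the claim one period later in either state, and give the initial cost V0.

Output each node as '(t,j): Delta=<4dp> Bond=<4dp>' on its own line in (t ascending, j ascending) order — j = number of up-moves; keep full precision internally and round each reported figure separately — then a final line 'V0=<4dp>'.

The replicating-portfolio and risk-neutral prices coincide; use p* = (1.3−0.93)/(1.36−0.93) = 0.8605 for the latter.
Payoff layer (t=2): V(2,0)=-100.7818, V(2,1)=-53.5936, V(2,2)=15.4128
Node (1,0) S=109.7400: V=(p*·-53.5936+(1−p*)·-100.7818)/1.3=-46.2908; Δ=(-53.5936−-100.7818)/(149.2464−102.0582)=1.0000; B=V−Δ·S=-156.0308
Node (1,1) S=160.4800: V=(p*·15.4128+(1−p*)·-53.5936)/1.3=4.4492; Δ=(15.4128−-53.5936)/(218.2528−149.2464)=1.0000; B=V−Δ·S=-156.0308
Node (0,0) S=118.0000: V=(p*·4.4492+(1−p*)·-46.2908)/1.3=-2.0237; Δ=(4.4492−-46.2908)/(160.4800−109.7400)=1.0000; B=V−Δ·S=-120.0237
Root portfolio cost Δ·118+B reproduces V0=-2.0237.

(0,0): Delta=1.0000 Bond=-120.0237
(1,0): Delta=1.0000 Bond=-156.0308
(1,1): Delta=1.0000 Bond=-156.0308
V0=-2.0237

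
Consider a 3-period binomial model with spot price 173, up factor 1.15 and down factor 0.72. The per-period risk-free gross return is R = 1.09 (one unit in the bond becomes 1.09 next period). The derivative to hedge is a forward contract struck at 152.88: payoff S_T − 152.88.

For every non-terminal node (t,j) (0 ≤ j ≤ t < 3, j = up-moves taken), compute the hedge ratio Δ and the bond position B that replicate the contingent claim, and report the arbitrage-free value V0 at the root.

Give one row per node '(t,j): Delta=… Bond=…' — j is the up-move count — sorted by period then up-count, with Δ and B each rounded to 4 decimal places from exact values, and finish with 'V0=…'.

(0,0): Delta=1.0000 Bond=-118.0514
(1,0): Delta=1.0000 Bond=-128.6760
(1,1): Delta=1.0000 Bond=-128.6760
(2,0): Delta=1.0000 Bond=-140.2569
(2,1): Delta=1.0000 Bond=-140.2569
(2,2): Delta=1.0000 Bond=-140.2569
V0=54.9486

No-arbitrage ⇒ martingale measure with p* = (R−d)/(u−d) = 0.8605.
Payoff layer (t=3): V(3,0)=-88.3081, V(3,1)=-49.7443, V(3,2)=11.8506, V(3,3)=110.2314
  t=2,j=0: stock 89.6832 → up 103.1357 (V=-49.7443), down 64.5719 (V=-88.3081). Price -50.5737; hedge Δ=1.0000, bond B=-140.2569.
  t=2,j=1: stock 143.2440 → up 164.7306 (V=11.8506), down 103.1357 (V=-49.7443). Price 2.9871; hedge Δ=1.0000, bond B=-140.2569.
  t=2,j=2: stock 228.7925 → up 263.1114 (V=110.2314), down 164.7306 (V=11.8506). Price 88.5356; hedge Δ=1.0000, bond B=-140.2569.
  t=1,j=0: stock 124.5600 → up 143.2440 (V=2.9871), down 89.6832 (V=-50.5737). Price -4.1160; hedge Δ=1.0000, bond B=-128.6760.
  t=1,j=1: stock 198.9500 → up 228.7925 (V=88.5356), down 143.2440 (V=2.9871). Price 70.2740; hedge Δ=1.0000, bond B=-128.6760.
  t=0,j=0: stock 173.0000 → up 198.9500 (V=70.2740), down 124.5600 (V=-4.1160). Price 54.9486; hedge Δ=1.0000, bond B=-118.0514.
The time-0 hedge costs 54.9486, which is the no-arbitrage price.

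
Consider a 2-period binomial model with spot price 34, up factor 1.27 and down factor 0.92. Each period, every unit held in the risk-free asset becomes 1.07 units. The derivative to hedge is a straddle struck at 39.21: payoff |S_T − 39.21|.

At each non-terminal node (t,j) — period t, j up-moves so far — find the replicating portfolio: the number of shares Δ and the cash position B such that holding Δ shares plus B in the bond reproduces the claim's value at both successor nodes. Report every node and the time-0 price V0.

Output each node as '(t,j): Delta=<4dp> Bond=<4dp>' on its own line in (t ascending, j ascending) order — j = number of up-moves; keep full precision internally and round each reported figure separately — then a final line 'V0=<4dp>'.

No-arbitrage ⇒ martingale measure with p* = (R−d)/(u−d) = 0.4286.
Terminal payoffs: V(2,0)=10.4324, V(2,1)=0.5156, V(2,2)=15.6286
(1,0): S=31.2800. Δ = (V_up−V_dn)/(S_up−S_dn) = (0.5156−10.4324)/(39.7256−28.7776) = -0.9058. V = [p*·0.5156 + (1−p*)·10.4324]/1.07 = 5.7779. B = V − Δ·S = 34.1116.
(1,1): S=43.1800. Δ = (V_up−V_dn)/(S_up−S_dn) = (15.6286−0.5156)/(54.8386−39.7256) = 1.0000. V = [p*·15.6286 + (1−p*)·0.5156]/1.07 = 6.5351. B = V − Δ·S = -36.6449.
(0,0): S=34.0000. Δ = (V_up−V_dn)/(S_up−S_dn) = (6.5351−5.7779)/(43.1800−31.2800) = 0.0636. V = [p*·6.5351 + (1−p*)·5.7779]/1.07 = 5.7032. B = V − Δ·S = 3.5396.
Self-financing check: at every node Δ·S+B equals the discounted successor values.

(0,0): Delta=0.0636 Bond=3.5396
(1,0): Delta=-0.9058 Bond=34.1116
(1,1): Delta=1.0000 Bond=-36.6449
V0=5.7032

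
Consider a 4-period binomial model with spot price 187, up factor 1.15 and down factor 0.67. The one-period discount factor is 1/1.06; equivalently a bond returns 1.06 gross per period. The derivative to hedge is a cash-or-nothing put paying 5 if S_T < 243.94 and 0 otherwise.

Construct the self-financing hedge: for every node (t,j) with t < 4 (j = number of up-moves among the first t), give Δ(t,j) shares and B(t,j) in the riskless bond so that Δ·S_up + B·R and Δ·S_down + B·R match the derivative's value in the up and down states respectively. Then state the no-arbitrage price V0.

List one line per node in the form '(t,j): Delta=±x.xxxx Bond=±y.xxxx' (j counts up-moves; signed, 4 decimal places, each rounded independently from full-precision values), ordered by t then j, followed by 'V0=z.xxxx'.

No-arbitrage ⇒ martingale measure with p* = (R−d)/(u−d) = 0.8125.
Payoff layer (t=4): V(4,0)=5.0000, V(4,1)=5.0000, V(4,2)=5.0000, V(4,3)=5.0000, V(4,4)=0.0000
  t=3,j=0: stock 56.2427 → up 64.6791 (V=5.0000), down 37.6826 (V=5.0000). Price 4.7170; hedge Δ=0.0000, bond B=4.7170.
  t=3,j=1: stock 96.5359 → up 111.0163 (V=5.0000), down 64.6791 (V=5.0000). Price 4.7170; hedge Δ=0.0000, bond B=4.7170.
  t=3,j=2: stock 165.6960 → up 190.5504 (V=5.0000), down 111.0163 (V=5.0000). Price 4.7170; hedge Δ=0.0000, bond B=4.7170.
  t=3,j=3: stock 284.4036 → up 327.0642 (V=0.0000), down 190.5504 (V=5.0000). Price 0.8844; hedge Δ=-0.0366, bond B=11.3011.
  t=2,j=0: stock 83.9443 → up 96.5359 (V=4.7170), down 56.2427 (V=4.7170). Price 4.4500; hedge Δ=0.0000, bond B=4.4500.
  t=2,j=1: stock 144.0835 → up 165.6960 (V=4.7170), down 96.5359 (V=4.7170). Price 4.4500; hedge Δ=0.0000, bond B=4.4500.
  t=2,j=2: stock 247.3075 → up 284.4036 (V=0.8844), down 165.6960 (V=4.7170). Price 1.5123; hedge Δ=-0.0323, bond B=9.4968.
  t=1,j=0: stock 125.2900 → up 144.0835 (V=4.4500), down 83.9443 (V=4.4500). Price 4.1981; hedge Δ=0.0000, bond B=4.1981.
  t=1,j=1: stock 215.0500 → up 247.3075 (V=1.5123), down 144.0835 (V=4.4500). Price 1.9463; hedge Δ=-0.0285, bond B=8.0665.
  t=0,j=0: stock 187.0000 → up 215.0500 (V=1.9463), down 125.2900 (V=4.1981). Price 2.2345; hedge Δ=-0.0251, bond B=6.9256.
Check: Δ(0,0)·S0 + B(0,0) = 2.2345 = V0.

(0,0): Delta=-0.0251 Bond=6.9256
(1,0): Delta=0.0000 Bond=4.1981
(1,1): Delta=-0.0285 Bond=8.0665
(2,0): Delta=0.0000 Bond=4.4500
(2,1): Delta=0.0000 Bond=4.4500
(2,2): Delta=-0.0323 Bond=9.4968
(3,0): Delta=0.0000 Bond=4.7170
(3,1): Delta=0.0000 Bond=4.7170
(3,2): Delta=0.0000 Bond=4.7170
(3,3): Delta=-0.0366 Bond=11.3011
V0=2.2345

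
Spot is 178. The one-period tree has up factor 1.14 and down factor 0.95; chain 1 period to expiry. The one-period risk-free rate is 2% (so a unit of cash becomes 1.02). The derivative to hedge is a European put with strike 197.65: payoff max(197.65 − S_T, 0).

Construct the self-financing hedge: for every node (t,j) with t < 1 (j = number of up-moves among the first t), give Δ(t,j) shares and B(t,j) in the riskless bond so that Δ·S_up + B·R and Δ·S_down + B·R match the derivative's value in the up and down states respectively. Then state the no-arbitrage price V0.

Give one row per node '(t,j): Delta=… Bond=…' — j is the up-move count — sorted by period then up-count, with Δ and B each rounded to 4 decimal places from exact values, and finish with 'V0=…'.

(0,0): Delta=-0.8442 Bond=167.9412
V0=17.6780

The replicating-portfolio and risk-neutral prices coincide; use p* = (1.02−0.95)/(1.14−0.95) = 0.3684 for the latter.
Terminal values V(1,·): V(1,0)=28.5500, V(1,1)=0.0000
  t=0,j=0: stock 178.0000 → up 202.9200 (V=0.0000), down 169.1000 (V=28.5500). Price 17.6780; hedge Δ=-0.8442, bond B=167.9412.
Check: Δ(0,0)·S0 + B(0,0) = 17.6780 = V0.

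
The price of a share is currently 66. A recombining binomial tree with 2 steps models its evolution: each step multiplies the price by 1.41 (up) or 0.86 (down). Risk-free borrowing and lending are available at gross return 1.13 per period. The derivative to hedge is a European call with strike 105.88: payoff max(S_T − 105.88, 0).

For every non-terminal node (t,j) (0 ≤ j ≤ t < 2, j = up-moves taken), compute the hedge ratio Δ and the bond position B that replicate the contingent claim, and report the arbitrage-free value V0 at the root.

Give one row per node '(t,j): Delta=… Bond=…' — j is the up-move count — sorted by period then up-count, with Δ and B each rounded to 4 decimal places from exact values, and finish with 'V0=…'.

Risk-neutral probability p* = (R−d)/(u−d) = (1.13−0.86)/(1.41−0.86) = 0.4909.
Payoff layer (t=2): V(2,0)=0.0000, V(2,1)=0.0000, V(2,2)=25.3346
  t=1,j=0: stock 56.7600 → up 80.0316 (V=0.0000), down 48.8136 (V=0.0000). Price 0.0000; hedge Δ=0.0000, bond B=0.0000.
  t=1,j=1: stock 93.0600 → up 131.2146 (V=25.3346), down 80.0316 (V=0.0000). Price 11.0062; hedge Δ=0.4950, bond B=-35.0567.
  t=0,j=0: stock 66.0000 → up 93.0600 (V=11.0062), down 56.7600 (V=0.0000). Price 4.7814; hedge Δ=0.3032, bond B=-15.2298.
Each (Δ,B) replicates both successor values, so the strategy is self-financing and V0 is arbitrage-free.

(0,0): Delta=0.3032 Bond=-15.2298
(1,0): Delta=0.0000 Bond=0.0000
(1,1): Delta=0.4950 Bond=-35.0567
V0=4.7814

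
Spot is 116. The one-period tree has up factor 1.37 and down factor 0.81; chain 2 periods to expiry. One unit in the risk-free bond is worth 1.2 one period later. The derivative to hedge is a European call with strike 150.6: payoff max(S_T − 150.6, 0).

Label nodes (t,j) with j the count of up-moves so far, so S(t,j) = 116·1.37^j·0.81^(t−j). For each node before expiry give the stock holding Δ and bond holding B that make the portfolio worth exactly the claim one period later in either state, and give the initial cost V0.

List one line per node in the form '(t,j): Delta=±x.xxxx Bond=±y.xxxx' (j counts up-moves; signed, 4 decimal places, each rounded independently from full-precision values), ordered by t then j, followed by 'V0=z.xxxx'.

Since d<R<u, set p* = (R−d)/(u−d) = 0.6964; price each node as the discounted p*-expectation of its children.
Terminal values V(2,·): V(2,0)=0.0000, V(2,1)=0.0000, V(2,2)=67.1204
Node (1,0) S=93.9600: V=(p*·0.0000+(1−p*)·0.0000)/1.2=0.0000; Δ=(0.0000−0.0000)/(128.7252−76.1076)=0.0000; B=V−Δ·S=0.0000
Node (1,1) S=158.9200: V=(p*·67.1204+(1−p*)·0.0000)/1.2=38.9538; Δ=(67.1204−0.0000)/(217.7204−128.7252)=0.7542; B=V−Δ·S=-80.9041
Node (0,0) S=116.0000: V=(p*·38.9538+(1−p*)·0.0000)/1.2=22.6071; Δ=(38.9538−0.0000)/(158.9200−93.9600)=0.5997; B=V−Δ·S=-46.9532
Root portfolio cost Δ·116+B reproduces V0=22.6071.

(0,0): Delta=0.5997 Bond=-46.9532
(1,0): Delta=0.0000 Bond=0.0000
(1,1): Delta=0.7542 Bond=-80.9041
V0=22.6071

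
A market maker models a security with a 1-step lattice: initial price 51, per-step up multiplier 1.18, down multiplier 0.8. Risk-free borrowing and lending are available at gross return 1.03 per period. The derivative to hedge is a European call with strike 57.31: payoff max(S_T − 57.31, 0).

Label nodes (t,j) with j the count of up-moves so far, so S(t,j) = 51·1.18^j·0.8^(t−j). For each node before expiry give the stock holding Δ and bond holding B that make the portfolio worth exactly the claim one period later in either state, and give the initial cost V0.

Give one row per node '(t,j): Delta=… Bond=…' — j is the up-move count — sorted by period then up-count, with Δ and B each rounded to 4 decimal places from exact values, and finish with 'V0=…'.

(0,0): Delta=0.1481 Bond=-5.8661
V0=1.6865

No-arbitrage ⇒ martingale measure with p* = (R−d)/(u−d) = 0.6053.
At expiry t=1: V(1,0)=0.0000, V(1,1)=2.8700
  t=0,j=0: stock 51.0000 → up 60.1800 (V=2.8700), down 40.8000 (V=0.0000). Price 1.6865; hedge Δ=0.1481, bond B=-5.8661.
Check: Δ(0,0)·S0 + B(0,0) = 1.6865 = V0.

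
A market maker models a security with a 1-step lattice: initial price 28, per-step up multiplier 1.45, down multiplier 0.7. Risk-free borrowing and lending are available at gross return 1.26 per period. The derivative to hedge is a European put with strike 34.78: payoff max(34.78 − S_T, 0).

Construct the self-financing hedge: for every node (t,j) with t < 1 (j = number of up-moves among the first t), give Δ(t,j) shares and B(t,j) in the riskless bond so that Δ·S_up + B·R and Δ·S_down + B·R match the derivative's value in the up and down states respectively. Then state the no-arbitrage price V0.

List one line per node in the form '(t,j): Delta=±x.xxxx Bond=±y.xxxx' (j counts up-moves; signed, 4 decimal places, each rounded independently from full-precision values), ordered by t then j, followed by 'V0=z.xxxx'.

Under the risk-neutral measure, an up-move has probability p* = (R−d)/(u−d) = 0.7467 and values discount at R = 1.26.
At expiry t=1: V(1,0)=15.1800, V(1,1)=0.0000
Node (0,0) S=28.0000: V=(p*·0.0000+(1−p*)·15.1800)/1.26=3.0521; Δ=(0.0000−15.1800)/(40.6000−19.6000)=-0.7229; B=V−Δ·S=23.2921
Self-financing check: at every node Δ·S+B equals the discounted successor values.

(0,0): Delta=-0.7229 Bond=23.2921
V0=3.0521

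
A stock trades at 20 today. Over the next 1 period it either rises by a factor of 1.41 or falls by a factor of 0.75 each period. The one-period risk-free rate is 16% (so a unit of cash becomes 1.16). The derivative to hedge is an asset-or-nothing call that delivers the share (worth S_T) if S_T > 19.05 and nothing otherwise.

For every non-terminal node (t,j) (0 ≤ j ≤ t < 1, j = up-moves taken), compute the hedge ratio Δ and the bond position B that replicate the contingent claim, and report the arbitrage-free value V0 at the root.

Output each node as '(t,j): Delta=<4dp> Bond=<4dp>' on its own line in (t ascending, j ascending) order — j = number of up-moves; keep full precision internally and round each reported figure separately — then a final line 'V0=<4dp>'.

(0,0): Delta=2.1364 Bond=-27.6254
V0=15.1019

Under the risk-neutral measure, an up-move has probability p* = (R−d)/(u−d) = 0.6212 and values discount at R = 1.16.
Terminal values V(1,·): V(1,0)=0.0000, V(1,1)=28.2000
Node (0,0) S=20.0000: V=(p*·28.2000+(1−p*)·0.0000)/1.16=15.1019; Δ=(28.2000−0.0000)/(28.2000−15.0000)=2.1364; B=V−Δ·S=-27.6254
Each (Δ,B) replicates both successor values, so the strategy is self-financing and V0 is arbitrage-free.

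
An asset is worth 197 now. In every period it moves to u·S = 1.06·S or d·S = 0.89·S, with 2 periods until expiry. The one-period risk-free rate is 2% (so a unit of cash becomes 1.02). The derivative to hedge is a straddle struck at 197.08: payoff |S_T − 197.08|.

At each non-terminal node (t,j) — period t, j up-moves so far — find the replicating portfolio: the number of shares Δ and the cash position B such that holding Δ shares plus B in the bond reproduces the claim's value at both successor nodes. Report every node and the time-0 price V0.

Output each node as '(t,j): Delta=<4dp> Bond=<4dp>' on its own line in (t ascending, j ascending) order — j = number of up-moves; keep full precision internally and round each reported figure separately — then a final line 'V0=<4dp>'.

Under the risk-neutral measure, an up-move has probability p* = (R−d)/(u−d) = 0.7647 and values discount at R = 1.02.
Payoff layer (t=2): V(2,0)=41.0363, V(2,1)=11.2302, V(2,2)=24.2692
(1,0): S=175.3300. Δ = (V_up−V_dn)/(S_up−S_dn) = (11.2302−41.0363)/(185.8498−156.0437) = -1.0000. V = [p*·11.2302 + (1−p*)·41.0363]/1.02 = 17.8857. B = V − Δ·S = 193.2157.
(1,1): S=208.8200. Δ = (V_up−V_dn)/(S_up−S_dn) = (24.2692−11.2302)/(221.3492−185.8498) = 0.3673. V = [p*·24.2692 + (1−p*)·11.2302]/1.02 = 20.7855. B = V − Δ·S = -55.9145.
(0,0): S=197.0000. Δ = (V_up−V_dn)/(S_up−S_dn) = (20.7855−17.8857)/(208.8200−175.3300) = 0.0866. V = [p*·20.7855 + (1−p*)·17.8857]/1.02 = 19.7090. B = V − Δ·S = 2.6513.
Check: Δ(0,0)·S0 + B(0,0) = 19.7090 = V0.

(0,0): Delta=0.0866 Bond=2.6513
(1,0): Delta=-1.0000 Bond=193.2157
(1,1): Delta=0.3673 Bond=-55.9145
V0=19.7090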